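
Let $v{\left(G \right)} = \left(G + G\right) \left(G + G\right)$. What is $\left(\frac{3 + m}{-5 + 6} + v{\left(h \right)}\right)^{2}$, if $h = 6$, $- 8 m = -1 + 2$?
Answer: $\frac{1380625}{64} \approx 21572.0$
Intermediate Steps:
$m = - \frac{1}{8}$ ($m = - \frac{-1 + 2}{8} = \left(- \frac{1}{8}\right) 1 = - \frac{1}{8} \approx -0.125$)
$v{\left(G \right)} = 4 G^{2}$ ($v{\left(G \right)} = 2 G 2 G = 4 G^{2}$)
$\left(\frac{3 + m}{-5 + 6} + v{\left(h \right)}\right)^{2} = \left(\frac{3 - \frac{1}{8}}{-5 + 6} + 4 \cdot 6^{2}\right)^{2} = \left(\frac{23}{8 \cdot 1} + 4 \cdot 36\right)^{2} = \left(\frac{23}{8} \cdot 1 + 144\right)^{2} = \left(\frac{23}{8} + 144\right)^{2} = \left(\frac{1175}{8}\right)^{2} = \frac{1380625}{64}$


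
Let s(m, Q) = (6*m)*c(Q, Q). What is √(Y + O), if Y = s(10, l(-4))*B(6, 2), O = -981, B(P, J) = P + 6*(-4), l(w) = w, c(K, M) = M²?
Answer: 3*I*√2029 ≈ 135.13*I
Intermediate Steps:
B(P, J) = -24 + P (B(P, J) = P - 24 = -24 + P)
s(m, Q) = 6*m*Q² (s(m, Q) = (6*m)*Q² = 6*m*Q²)
Y = -17280 (Y = (6*10*(-4)²)*(-24 + 6) = (6*10*16)*(-18) = 960*(-18) = -17280)
√(Y + O) = √(-17280 - 981) = √(-18261) = 3*I*√2029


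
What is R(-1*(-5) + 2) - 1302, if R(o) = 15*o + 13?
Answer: -1184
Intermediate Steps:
R(o) = 13 + 15*o
R(-1*(-5) + 2) - 1302 = (13 + 15*(-1*(-5) + 2)) - 1302 = (13 + 15*(5 + 2)) - 1302 = (13 + 15*7) - 1302 = (13 + 105) - 1302 = 118 - 1302 = -1184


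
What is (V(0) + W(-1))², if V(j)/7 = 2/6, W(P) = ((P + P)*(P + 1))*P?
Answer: 49/9 ≈ 5.4444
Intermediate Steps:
W(P) = 2*P²*(1 + P) (W(P) = ((2*P)*(1 + P))*P = (2*P*(1 + P))*P = 2*P²*(1 + P))
V(j) = 7/3 (V(j) = 7*(2/6) = 7*(2*(⅙)) = 7*(⅓) = 7/3)
(V(0) + W(-1))² = (7/3 + 2*(-1)²*(1 - 1))² = (7/3 + 2*1*0)² = (7/3 + 0)² = (7/3)² = 49/9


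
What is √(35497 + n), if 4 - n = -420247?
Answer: 2*√113937 ≈ 675.09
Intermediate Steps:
n = 420251 (n = 4 - 1*(-420247) = 4 + 420247 = 420251)
√(35497 + n) = √(35497 + 420251) = √455748 = 2*√113937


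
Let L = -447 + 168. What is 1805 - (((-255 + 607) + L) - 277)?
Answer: 2009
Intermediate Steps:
L = -279
1805 - (((-255 + 607) + L) - 277) = 1805 - (((-255 + 607) - 279) - 277) = 1805 - ((352 - 279) - 277) = 1805 - (73 - 277) = 1805 - 1*(-204) = 1805 + 204 = 2009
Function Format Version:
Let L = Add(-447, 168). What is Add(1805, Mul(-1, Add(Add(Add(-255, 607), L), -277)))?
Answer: 2009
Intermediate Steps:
L = -279
Add(1805, Mul(-1, Add(Add(Add(-255, 607), L), -277))) = Add(1805, Mul(-1, Add(Add(Add(-255, 607), -279), -277))) = Add(1805, Mul(-1, Add(Add(352, -279), -277))) = Add(1805, Mul(-1, Add(73, -277))) = Add(1805, Mul(-1, -204)) = Add(1805, 204) = 2009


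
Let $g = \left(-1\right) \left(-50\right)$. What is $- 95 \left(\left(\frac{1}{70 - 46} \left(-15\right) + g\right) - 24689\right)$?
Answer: $\frac{18726115}{8} \approx 2.3408 \cdot 10^{6}$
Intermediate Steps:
$g = 50$
$- 95 \left(\left(\frac{1}{70 - 46} \left(-15\right) + g\right) - 24689\right) = - 95 \left(\left(\frac{1}{70 - 46} \left(-15\right) + 50\right) - 24689\right) = - 95 \left(\left(\frac{1}{24} \left(-15\right) + 50\right) - 24689\right) = - 95 \left(\left(- \frac{5}{8} + 50\right) - 24689\right) = - 95 \left(\frac{395}{8} - 24689\right) = \left(-95\right) \left(- \frac{197117}{8}\right) = \frac{18726115}{8}$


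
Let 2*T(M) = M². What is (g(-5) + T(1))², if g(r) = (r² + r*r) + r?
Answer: 8281/4 ≈ 2070.3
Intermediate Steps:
T(M) = M²/2
g(r) = r + 2*r² (g(r) = (r² + r²) + r = 2*r² + r = r + 2*r²)
(g(-5) + T(1))² = (-5*(1 + 2*(-5)) + (½)*1²)² = (-5*(1 - 10) + (½)*1)² = (-5*(-9) + ½)² = (45 + ½)² = (91/2)² = 8281/4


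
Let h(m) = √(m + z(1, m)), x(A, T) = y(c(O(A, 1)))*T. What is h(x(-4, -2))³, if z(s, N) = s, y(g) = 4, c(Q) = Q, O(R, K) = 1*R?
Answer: -7*I*√7 ≈ -18.52*I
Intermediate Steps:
O(R, K) = R
x(A, T) = 4*T
h(m) = √(1 + m) (h(m) = √(m + 1) = √(1 + m))
h(x(-4, -2))³ = (√(1 + 4*(-2)))³ = (√(1 - 8))³ = (√(-7))³ = (I*√7)³ = -7*I*√7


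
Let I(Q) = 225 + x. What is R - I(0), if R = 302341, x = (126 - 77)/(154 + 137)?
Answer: 87915707/291 ≈ 3.0212e+5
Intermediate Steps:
x = 49/291 ≈ 0.16838
I(Q) = 65524/291 (I(Q) = 225 + 49/291 = 65524/291)
R - I(0) = 302341 - 1*65524/291 = 302341 - 65524/291 = 87915707/291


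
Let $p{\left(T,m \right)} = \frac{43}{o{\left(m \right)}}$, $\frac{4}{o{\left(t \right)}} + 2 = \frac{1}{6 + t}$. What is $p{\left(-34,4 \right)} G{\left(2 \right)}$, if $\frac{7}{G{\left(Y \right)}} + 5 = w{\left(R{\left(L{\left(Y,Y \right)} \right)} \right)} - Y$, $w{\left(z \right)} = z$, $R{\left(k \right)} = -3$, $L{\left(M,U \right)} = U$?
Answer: $\frac{5719}{400} \approx 14.298$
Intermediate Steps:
$o{\left(t \right)} = \frac{4}{-2 + \frac{1}{6 + t}}$
$p{\left(T,m \right)} = \frac{43 \left(11 + 2 m\right)}{4 \left(-6 - m\right)}$ ($p{\left(T,m \right)} = \frac{43}{4 \frac{1}{11 + 2 m} \left(-6 - m\right)} = 43 \frac{11 + 2 m}{4 \left(-6 - m\right)} = \frac{43 \left(11 + 2 m\right)}{4 \left(-6 - m\right)}$)
$G{\left(Y \right)} = \frac{7}{-8 - Y}$ ($G{\left(Y \right)} = \frac{7}{-5 - \left(3 + Y\right)} = \frac{7}{-8 - Y}$)
$p{\left(-34,4 \right)} G{\left(2 \right)} = \frac{43 \left(-11 - 8\right)}{4 \left(6 + 4\right)} \left(- \frac{7}{8 + 2}\right) = \frac{43 \left(-11 - 8\right)}{4 \cdot 10} \left(- \frac{7}{10}\right) = \frac{43}{4} \cdot \frac{1}{10} \left(-19\right) \left(\left(-7\right) \frac{1}{10}\right) = \left(- \frac{817}{40}\right) \left(- \frac{7}{10}\right) = \frac{5719}{400}$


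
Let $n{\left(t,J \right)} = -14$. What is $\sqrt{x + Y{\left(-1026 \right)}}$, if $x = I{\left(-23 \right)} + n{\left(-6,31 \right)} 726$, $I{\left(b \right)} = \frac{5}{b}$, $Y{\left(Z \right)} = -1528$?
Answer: $\frac{i \sqrt{6185183}}{23} \approx 108.13 i$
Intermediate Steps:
$x = - \frac{233777}{23}$ ($x = \frac{5}{-23} - 10164 = 5 \left(- \frac{1}{23}\right) - 10164 = - \frac{5}{23} - 10164 = - \frac{233777}{23} \approx -10164.0$)
$\sqrt{x + Y{\left(-1026 \right)}} = \sqrt{- \frac{233777}{23} - 1528} = \sqrt{- \frac{268921}{23}} = \frac{i \sqrt{6185183}}{23}$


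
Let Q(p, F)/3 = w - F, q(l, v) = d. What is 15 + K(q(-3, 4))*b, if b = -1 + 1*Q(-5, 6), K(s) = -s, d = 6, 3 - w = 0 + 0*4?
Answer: 75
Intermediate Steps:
w = 3 (w = 3 - (0 + 0*4) = 3 - (0 + 0) = 3 - 1*0 = 3 + 0 = 3)
q(l, v) = 6
Q(p, F) = 9 - 3*F (Q(p, F) = 3*(3 - F) = 9 - 3*F)
b = -10 (b = -1 + 1*(9 - 3*6) = -1 + 1*(9 - 18) = -1 + 1*(-9) = -1 - 9 = -10)
15 + K(q(-3, 4))*b = 15 - 1*6*(-10) = 15 - 6*(-10) = 15 + 60 = 75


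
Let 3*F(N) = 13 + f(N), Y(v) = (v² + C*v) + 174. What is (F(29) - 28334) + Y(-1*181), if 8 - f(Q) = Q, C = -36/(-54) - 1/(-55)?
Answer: 738272/165 ≈ 4474.4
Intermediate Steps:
C = 113/165 (C = -36*(-1/54) - 1*(-1/55) = ⅔ + 1/55 = 113/165 ≈ 0.68485)
f(Q) = 8 - Q
Y(v) = 174 + v² + 113*v/165 (Y(v) = (v² + 113*v/165) + 174 = 174 + v² + 113*v/165)
F(N) = 7 - N/3 (F(N) = (13 + (8 - N))/3 = (21 - N)/3 = 7 - N/3)
(F(29) - 28334) + Y(-1*181) = ((7 - ⅓*29) - 28334) + (174 + (-1*181)² + 113*(-1*181)/165) = ((7 - 29/3) - 28334) + (174 + (-181)² + (113/165)*(-181)) = (-8/3 - 28334) + (174 + 32761 - 20453/165) = -85010/3 + 5413822/165 = 738272/165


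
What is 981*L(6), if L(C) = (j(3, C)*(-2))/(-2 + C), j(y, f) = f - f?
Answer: 0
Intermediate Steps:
j(y, f) = 0
L(C) = 0 (L(C) = (0*(-2))/(-2 + C) = 0/(-2 + C) = 0)
981*L(6) = 981*0 = 0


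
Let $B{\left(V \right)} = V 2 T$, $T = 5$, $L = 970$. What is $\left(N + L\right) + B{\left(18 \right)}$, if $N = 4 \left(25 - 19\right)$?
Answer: $1174$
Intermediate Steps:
$N = 24$ ($N = 4 \cdot 6 = 24$)
$B{\left(V \right)} = 10 V$ ($B{\left(V \right)} = V 2 \cdot 5 = 2 V 5 = 10 V$)
$\left(N + L\right) + B{\left(18 \right)} = \left(24 + 970\right) + 10 \cdot 18 = 994 + 180 = 1174$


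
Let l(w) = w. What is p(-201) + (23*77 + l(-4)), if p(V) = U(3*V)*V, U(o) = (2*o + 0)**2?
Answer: -292339869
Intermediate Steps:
U(o) = 4*o**2 (U(o) = (2*o)**2 = 4*o**2)
p(V) = 36*V**3 (p(V) = (4*(3*V)**2)*V = (4*(9*V**2))*V = (36*V**2)*V = 36*V**3)
p(-201) + (23*77 + l(-4)) = 36*(-201)**3 + (23*77 - 4) = 36*(-8120601) + (1771 - 4) = -292341636 + 1767 = -292339869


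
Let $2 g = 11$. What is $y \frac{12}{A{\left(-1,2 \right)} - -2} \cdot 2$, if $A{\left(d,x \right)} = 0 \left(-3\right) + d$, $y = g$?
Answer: $132$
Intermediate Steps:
$g = \frac{11}{2}$ ($g = \frac{1}{2} \cdot 11 = \frac{11}{2} \approx 5.5$)
$y = \frac{11}{2} \approx 5.5$
$A{\left(d,x \right)} = d$ ($A{\left(d,x \right)} = 0 + d = d$)
$y \frac{12}{A{\left(-1,2 \right)} - -2} \cdot 2 = \frac{11 \frac{12}{-1 - -2}}{2} \cdot 2 = \frac{11 \frac{12}{-1 + 2}}{2} \cdot 2 = \frac{11 \cdot \frac{12}{1}}{2} \cdot 2 = \frac{11 \cdot 12 \cdot 1}{2} \cdot 2 = \frac{11}{2} \cdot 12 \cdot 2 = 66 \cdot 2 = 132$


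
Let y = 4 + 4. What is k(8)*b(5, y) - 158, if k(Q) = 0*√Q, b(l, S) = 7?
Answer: -158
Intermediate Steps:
y = 8
k(Q) = 0
k(8)*b(5, y) - 158 = 0*7 - 158 = 0 - 158 = -158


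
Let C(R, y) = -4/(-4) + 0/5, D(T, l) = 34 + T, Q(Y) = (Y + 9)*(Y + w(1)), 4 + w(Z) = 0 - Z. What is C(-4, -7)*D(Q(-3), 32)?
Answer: -14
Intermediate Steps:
w(Z) = -4 - Z (w(Z) = -4 + (0 - Z) = -4 - Z)
Q(Y) = (-5 + Y)*(9 + Y) (Q(Y) = (Y + 9)*(Y + (-4 - 1*1)) = (9 + Y)*(Y + (-4 - 1)) = (9 + Y)*(Y - 5) = (9 + Y)*(-5 + Y) = (-5 + Y)*(9 + Y))
C(R, y) = 1 (C(R, y) = -4*(-¼) + 0*(⅕) = 1 + 0 = 1)
C(-4, -7)*D(Q(-3), 32) = 1*(34 + (-45 + (-3)² + 4*(-3))) = 1*(34 + (-45 + 9 - 12)) = 1*(34 - 48) = 1*(-14) = -14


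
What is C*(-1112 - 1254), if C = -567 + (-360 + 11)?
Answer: 2167256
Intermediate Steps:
C = -916 (C = -567 - 349 = -916)
C*(-1112 - 1254) = -916*(-1112 - 1254) = -916*(-2366) = 2167256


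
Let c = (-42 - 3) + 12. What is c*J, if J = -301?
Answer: 9933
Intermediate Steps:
c = -33 (c = -45 + 12 = -33)
c*J = -33*(-301) = 9933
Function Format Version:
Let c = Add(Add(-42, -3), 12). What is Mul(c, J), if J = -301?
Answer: 9933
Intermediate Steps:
c = -33 (c = Add(-45, 12) = -33)
Mul(c, J) = Mul(-33, -301) = 9933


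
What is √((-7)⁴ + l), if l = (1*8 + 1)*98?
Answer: 7*√67 ≈ 57.297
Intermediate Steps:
l = 882 (l = (8 + 1)*98 = 9*98 = 882)
√((-7)⁴ + l) = √((-7)⁴ + 882) = √(2401 + 882) = √3283 = 7*√67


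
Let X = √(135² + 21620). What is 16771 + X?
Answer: 16771 + √39845 ≈ 16971.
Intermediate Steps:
X = √39845 (X = √(18225 + 21620) = √39845 ≈ 199.61)
16771 + X = 16771 + √39845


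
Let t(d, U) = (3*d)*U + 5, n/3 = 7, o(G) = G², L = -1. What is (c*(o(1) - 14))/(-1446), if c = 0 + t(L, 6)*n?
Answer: -1183/482 ≈ -2.4544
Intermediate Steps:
n = 21 (n = 3*7 = 21)
t(d, U) = 5 + 3*U*d (t(d, U) = 3*U*d + 5 = 5 + 3*U*d)
c = -273 (c = 0 + (5 + 3*6*(-1))*21 = 0 + (5 - 18)*21 = 0 - 13*21 = 0 - 273 = -273)
(c*(o(1) - 14))/(-1446) = -273*(1² - 14)/(-1446) = -273*(1 - 14)*(-1/1446) = -273*(-13)*(-1/1446) = 3549*(-1/1446) = -1183/482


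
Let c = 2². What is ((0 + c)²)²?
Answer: 256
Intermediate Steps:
c = 4
((0 + c)²)² = ((0 + 4)²)² = (4²)² = 16² = 256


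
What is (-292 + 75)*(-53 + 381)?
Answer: -71176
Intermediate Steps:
(-292 + 75)*(-53 + 381) = -217*328 = -71176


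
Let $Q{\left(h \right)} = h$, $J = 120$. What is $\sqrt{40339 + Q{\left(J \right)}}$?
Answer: $\sqrt{40459} \approx 201.14$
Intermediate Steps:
$\sqrt{40339 + Q{\left(J \right)}} = \sqrt{40339 + 120} = \sqrt{40459}$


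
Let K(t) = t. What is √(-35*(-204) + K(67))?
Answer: √7207 ≈ 84.894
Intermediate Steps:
√(-35*(-204) + K(67)) = √(-35*(-204) + 67) = √(7140 + 67) = √7207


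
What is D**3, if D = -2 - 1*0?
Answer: -8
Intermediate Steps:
D = -2 (D = -2 + 0 = -2)
D**3 = (-2)**3 = -8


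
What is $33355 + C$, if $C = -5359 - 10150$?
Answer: $17846$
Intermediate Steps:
$C = -15509$ ($C = -5359 + \left(-12153 + 2003\right) = -5359 - 10150 = -15509$)
$33355 + C = 33355 - 15509 = 17846$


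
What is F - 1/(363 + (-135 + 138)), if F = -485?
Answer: -177511/366 ≈ -485.00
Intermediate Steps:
F - 1/(363 + (-135 + 138)) = -485 - 1/(363 + (-135 + 138)) = -485 - 1/(363 + 3) = -485 - 1/366 = -177511/366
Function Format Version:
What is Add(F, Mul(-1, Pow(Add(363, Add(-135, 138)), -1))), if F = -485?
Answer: Rational(-177511, 366) ≈ -485.00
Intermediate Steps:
Add(F, Mul(-1, Pow(Add(363, Add(-135, 138)), -1))) = Add(-485, Mul(-1, Pow(Add(363, Add(-135, 138)), -1))) = Add(-485, Mul(-1, Pow(Add(363, 3), -1))) = Add(-485, Mul(-1, Pow(366, -1))) = Add(-485, Mul(-1, Rational(1, 366))) = Add(-485, Rational(-1, 366)) = Rational(-177511, 366)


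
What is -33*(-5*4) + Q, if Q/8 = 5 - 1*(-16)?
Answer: 828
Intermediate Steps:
Q = 168 (Q = 8*(5 - 1*(-16)) = 8*(5 + 16) = 8*21 = 168)
-33*(-5*4) + Q = -33*(-5*4) + 168 = -(-660) + 168 = -33*(-20) + 168 = 660 + 168 = 828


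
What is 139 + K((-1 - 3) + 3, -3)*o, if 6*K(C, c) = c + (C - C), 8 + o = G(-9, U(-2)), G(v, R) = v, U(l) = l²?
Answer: 295/2 ≈ 147.50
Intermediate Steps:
o = -17 (o = -8 - 9 = -17)
K(C, c) = c/6 (K(C, c) = (c + (C - C))/6 = (c + 0)/6 = c/6)
139 + K((-1 - 3) + 3, -3)*o = 139 + ((⅙)*(-3))*(-17) = 139 - ½*(-17) = 139 + 17/2 = 295/2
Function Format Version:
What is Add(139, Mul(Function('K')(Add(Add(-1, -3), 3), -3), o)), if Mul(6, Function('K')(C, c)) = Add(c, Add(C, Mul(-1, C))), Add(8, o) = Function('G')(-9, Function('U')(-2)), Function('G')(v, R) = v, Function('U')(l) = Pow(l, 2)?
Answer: Rational(295, 2) ≈ 147.50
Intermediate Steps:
o = -17 (o = Add(-8, -9) = -17)
Function('K')(C, c) = Mul(Rational(1, 6), c) (Function('K')(C, c) = Mul(Rational(1, 6), Add(c, Add(C, Mul(-1, C)))) = Mul(Rational(1, 6), Add(c, 0)) = Mul(Rational(1, 6), c))
Add(139, Mul(Function('K')(Add(Add(-1, -3), 3), -3), o)) = Add(139, Mul(Mul(Rational(1, 6), -3), -17)) = Add(139, Mul(Rational(-1, 2), -17)) = Add(139, Rational(17, 2)) = Rational(295, 2)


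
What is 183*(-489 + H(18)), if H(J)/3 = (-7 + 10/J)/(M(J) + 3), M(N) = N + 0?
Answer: -1882765/21 ≈ -89656.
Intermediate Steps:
M(N) = N
H(J) = 3*(-7 + 10/J)/(3 + J) (H(J) = 3*((-7 + 10/J)/(J + 3)) = 3*((-7 + 10/J)/(3 + J)) = 3*(-7 + 10/J)/(3 + J))
183*(-489 + H(18)) = 183*(-489 + 3*(10 - 7*18)/(18*(3 + 18))) = 183*(-489 + 3*(1/18)*(10 - 126)/21) = 183*(-489 + 3*(1/18)*(1/21)*(-116)) = 183*(-489 - 58/63) = 183*(-30865/63) = -1882765/21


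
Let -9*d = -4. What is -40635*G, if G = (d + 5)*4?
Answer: -884940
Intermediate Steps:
d = 4/9 (d = -⅑*(-4) = 4/9 ≈ 0.44444)
G = 196/9 (G = (4/9 + 5)*4 = (49/9)*4 = 196/9 ≈ 21.778)
-40635*G = -40635*196/9 = -884940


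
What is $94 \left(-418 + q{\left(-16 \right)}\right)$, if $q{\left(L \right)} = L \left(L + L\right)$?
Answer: $8836$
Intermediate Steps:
$q{\left(L \right)} = 2 L^{2}$ ($q{\left(L \right)} = L 2 L = 2 L^{2}$)
$94 \left(-418 + q{\left(-16 \right)}\right) = 94 \left(-418 + 2 \left(-16\right)^{2}\right) = 94 \left(-418 + 2 \cdot 256\right) = 94 \left(-418 + 512\right) = 94 \cdot 94 = 8836$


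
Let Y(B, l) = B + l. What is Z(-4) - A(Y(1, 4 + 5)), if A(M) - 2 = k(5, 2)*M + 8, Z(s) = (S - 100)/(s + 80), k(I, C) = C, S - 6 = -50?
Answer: -606/19 ≈ -31.895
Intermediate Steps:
S = -44 (S = 6 - 50 = -44)
Z(s) = -144/(80 + s) (Z(s) = (-44 - 100)/(s + 80) = -144/(80 + s))
A(M) = 10 + 2*M (A(M) = 2 + (2*M + 8) = 2 + (8 + 2*M) = 10 + 2*M)
Z(-4) - A(Y(1, 4 + 5)) = -144/(80 - 4) - (10 + 2*(1 + (4 + 5))) = -144/76 - (10 + 2*(1 + 9)) = -144*1/76 - (10 + 2*10) = -36/19 - (10 + 20) = -36/19 - 1*30 = -36/19 - 30 = -606/19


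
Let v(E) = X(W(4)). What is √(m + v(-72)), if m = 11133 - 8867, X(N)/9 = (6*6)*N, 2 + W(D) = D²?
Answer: √6802 ≈ 82.474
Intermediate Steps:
W(D) = -2 + D²
X(N) = 324*N (X(N) = 9*((6*6)*N) = 9*(36*N) = 324*N)
v(E) = 4536 (v(E) = 324*(-2 + 4²) = 324*(-2 + 16) = 324*14 = 4536)
m = 2266
√(m + v(-72)) = √(2266 + 4536) = √6802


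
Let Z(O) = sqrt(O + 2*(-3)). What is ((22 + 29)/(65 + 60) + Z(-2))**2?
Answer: -122399/15625 + 204*I*sqrt(2)/125 ≈ -7.8335 + 2.308*I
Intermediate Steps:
Z(O) = sqrt(-6 + O) (Z(O) = sqrt(O - 6) = sqrt(-6 + O))
((22 + 29)/(65 + 60) + Z(-2))**2 = ((22 + 29)/(65 + 60) + sqrt(-6 - 2))**2 = (51/125 + sqrt(-8))**2 = (51*(1/125) + 2*I*sqrt(2))**2 = (51/125 + 2*I*sqrt(2))**2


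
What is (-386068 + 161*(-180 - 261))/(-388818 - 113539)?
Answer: 457069/502357 ≈ 0.90985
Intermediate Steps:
(-386068 + 161*(-180 - 261))/(-388818 - 113539) = (-386068 + 161*(-441))/(-502357) = (-386068 - 71001)*(-1/502357) = -457069*(-1/502357) = 457069/502357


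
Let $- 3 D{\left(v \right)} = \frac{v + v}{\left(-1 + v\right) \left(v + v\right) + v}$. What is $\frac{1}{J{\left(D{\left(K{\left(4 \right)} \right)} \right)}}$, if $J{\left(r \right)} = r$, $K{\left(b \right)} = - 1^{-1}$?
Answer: $\frac{9}{2} \approx 4.5$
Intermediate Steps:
$K{\left(b \right)} = -1$ ($K{\left(b \right)} = \left(-1\right) 1 = -1$)
$D{\left(v \right)} = - \frac{2 v}{3 \left(v + 2 v \left(-1 + v\right)\right)}$ ($D{\left(v \right)} = - \frac{\left(v + v\right) \frac{1}{\left(-1 + v\right) \left(v + v\right) + v}}{3} = - \frac{2 v \frac{1}{\left(-1 + v\right) 2 v + v}}{3} = - \frac{2 v \frac{1}{2 v \left(-1 + v\right) + v}}{3} = - \frac{2 v \frac{1}{v + 2 v \left(-1 + v\right)}}{3} = - \frac{2 v}{3 \left(v + 2 v \left(-1 + v\right)\right)}$)
$\frac{1}{J{\left(D{\left(K{\left(4 \right)} \right)} \right)}} = \frac{1}{\left(-2\right) \frac{1}{-3 + 6 \left(-1\right)}} = \frac{1}{\left(-2\right) \frac{1}{-3 - 6}} = \frac{1}{\left(-2\right) \frac{1}{-9}} = \frac{1}{\left(-2\right) \left(- \frac{1}{9}\right)} = \frac{1}{\frac{2}{9}} = \frac{9}{2}$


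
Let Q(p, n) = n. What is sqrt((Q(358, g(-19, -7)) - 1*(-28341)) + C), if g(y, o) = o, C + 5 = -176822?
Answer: I*sqrt(148493) ≈ 385.35*I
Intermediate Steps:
C = -176827 (C = -5 - 176822 = -176827)
sqrt((Q(358, g(-19, -7)) - 1*(-28341)) + C) = sqrt((-7 - 1*(-28341)) - 176827) = sqrt((-7 + 28341) - 176827) = sqrt(28334 - 176827) = sqrt(-148493) = I*sqrt(148493)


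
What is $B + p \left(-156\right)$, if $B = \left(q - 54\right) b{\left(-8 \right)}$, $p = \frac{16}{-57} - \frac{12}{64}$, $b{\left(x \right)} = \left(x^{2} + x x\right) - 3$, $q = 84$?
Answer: $\frac{290551}{76} \approx 3823.0$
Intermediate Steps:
$b{\left(x \right)} = -3 + 2 x^{2}$ ($b{\left(x \right)} = \left(x^{2} + x^{2}\right) - 3 = 2 x^{2} - 3 = -3 + 2 x^{2}$)
$p = - \frac{427}{912}$ ($p = 16 \left(- \frac{1}{57}\right) - \frac{3}{16} = - \frac{16}{57} - \frac{3}{16} = - \frac{427}{912} \approx -0.4682$)
$B = 3750$ ($B = \left(84 - 54\right) \left(-3 + 2 \left(-8\right)^{2}\right) = 30 \left(-3 + 2 \cdot 64\right) = 30 \left(-3 + 128\right) = 30 \cdot 125 = 3750$)
$B + p \left(-156\right) = 3750 - - \frac{5551}{76} = 3750 + \frac{5551}{76} = \frac{290551}{76}$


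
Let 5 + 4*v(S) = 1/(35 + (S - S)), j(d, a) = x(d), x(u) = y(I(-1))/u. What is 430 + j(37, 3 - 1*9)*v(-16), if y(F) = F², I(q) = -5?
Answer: 222305/518 ≈ 429.16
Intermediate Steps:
x(u) = 25/u (x(u) = (-5)²/u = 25/u)
j(d, a) = 25/d
v(S) = -87/70 (v(S) = -5/4 + 1/(4*(35 + (S - S))) = -5/4 + 1/(4*(35 + 0)) = -5/4 + (¼)/35 = -5/4 + (¼)*(1/35) = -5/4 + 1/140 = -87/70)
430 + j(37, 3 - 1*9)*v(-16) = 430 + (25/37)*(-87/70) = 430 - 435/518 = 222305/518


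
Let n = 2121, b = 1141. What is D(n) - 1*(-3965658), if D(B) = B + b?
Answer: 3968920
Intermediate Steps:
D(B) = 1141 + B (D(B) = B + 1141 = 1141 + B)
D(n) - 1*(-3965658) = (1141 + 2121) - 1*(-3965658) = 3262 + 3965658 = 3968920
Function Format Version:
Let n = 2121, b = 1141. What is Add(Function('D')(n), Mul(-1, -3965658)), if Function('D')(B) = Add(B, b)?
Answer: 3968920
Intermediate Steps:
Function('D')(B) = Add(1141, B) (Function('D')(B) = Add(B, 1141) = Add(1141, B))
Add(Function('D')(n), Mul(-1, -3965658)) = Add(Add(1141, 2121), Mul(-1, -3965658)) = Add(3262, 3965658) = 3968920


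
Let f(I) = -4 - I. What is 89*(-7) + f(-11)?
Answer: -616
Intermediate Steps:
89*(-7) + f(-11) = 89*(-7) + (-4 - 1*(-11)) = -623 + (-4 + 11) = -623 + 7 = -616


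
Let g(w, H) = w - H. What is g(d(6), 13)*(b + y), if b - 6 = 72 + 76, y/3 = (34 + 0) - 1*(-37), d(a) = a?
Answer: -2569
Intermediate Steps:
y = 213 (y = 3*((34 + 0) - 1*(-37)) = 3*(34 + 37) = 3*71 = 213)
b = 154 (b = 6 + (72 + 76) = 6 + 148 = 154)
g(d(6), 13)*(b + y) = (6 - 1*13)*(154 + 213) = (6 - 13)*367 = -7*367 = -2569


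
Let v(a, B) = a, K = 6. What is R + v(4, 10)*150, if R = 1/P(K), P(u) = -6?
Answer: 3599/6 ≈ 599.83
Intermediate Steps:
R = -1/6 (R = 1/(-6) = -1/6 ≈ -0.16667)
R + v(4, 10)*150 = -1/6 + 4*150 = -1/6 + 600 = 3599/6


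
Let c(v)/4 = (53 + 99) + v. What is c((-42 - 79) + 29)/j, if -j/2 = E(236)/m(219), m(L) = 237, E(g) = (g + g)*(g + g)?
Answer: -3555/27848 ≈ -0.12766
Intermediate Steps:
E(g) = 4*g² (E(g) = (2*g)*(2*g) = 4*g²)
c(v) = 608 + 4*v (c(v) = 4*((53 + 99) + v) = 4*(152 + v) = 608 + 4*v)
j = -445568/237 (j = -2*4*236²/237 = -2*4*55696/237 = -445568/237 ≈ -1880.0)
c((-42 - 79) + 29)/j = (608 + 4*((-42 - 79) + 29))/(-445568/237) = (608 + 4*(-121 + 29))*(-237/445568) = (608 + 4*(-92))*(-237/445568) = (608 - 368)*(-237/445568) = 240*(-237/445568) = -3555/27848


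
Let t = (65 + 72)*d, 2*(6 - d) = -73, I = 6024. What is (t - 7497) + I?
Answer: 8699/2 ≈ 4349.5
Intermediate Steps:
d = 85/2 (d = 6 - ½*(-73) = 6 + 73/2 = 85/2 ≈ 42.500)
t = 11645/2 (t = (65 + 72)*(85/2) = 137*(85/2) = 11645/2 ≈ 5822.5)
(t - 7497) + I = (11645/2 - 7497) + 6024 = -3349/2 + 6024 = 8699/2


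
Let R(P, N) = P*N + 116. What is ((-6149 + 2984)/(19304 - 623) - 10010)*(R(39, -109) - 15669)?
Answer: 1234449168300/6227 ≈ 1.9824e+8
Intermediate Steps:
R(P, N) = 116 + N*P (R(P, N) = N*P + 116 = 116 + N*P)
((-6149 + 2984)/(19304 - 623) - 10010)*(R(39, -109) - 15669) = ((-6149 + 2984)/(19304 - 623) - 10010)*((116 - 109*39) - 15669) = (-3165/18681 - 10010)*((116 - 4251) - 15669) = (-3165*1/18681 - 10010)*(-4135 - 15669) = (-1055/6227 - 10010)*(-19804) = -62333325/6227*(-19804) = 1234449168300/6227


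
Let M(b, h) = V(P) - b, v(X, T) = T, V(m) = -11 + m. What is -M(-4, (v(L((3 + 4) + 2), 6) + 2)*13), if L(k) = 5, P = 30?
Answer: -23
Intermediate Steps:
M(b, h) = 19 - b (M(b, h) = (-11 + 30) - b = 19 - b)
-M(-4, (v(L((3 + 4) + 2), 6) + 2)*13) = -(19 - 1*(-4)) = -(19 + 4) = -1*23 = -23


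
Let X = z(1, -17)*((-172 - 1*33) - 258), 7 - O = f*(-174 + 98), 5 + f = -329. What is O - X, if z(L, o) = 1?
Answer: -24914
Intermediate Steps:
f = -334 (f = -5 - 329 = -334)
O = -25377 (O = 7 - (-334)*(-174 + 98) = 7 - (-334)*(-76) = 7 - 1*25384 = 7 - 25384 = -25377)
X = -463 (X = 1*((-172 - 1*33) - 258) = 1*((-172 - 33) - 258) = 1*(-205 - 258) = 1*(-463) = -463)
O - X = -25377 - 1*(-463) = -25377 + 463 = -24914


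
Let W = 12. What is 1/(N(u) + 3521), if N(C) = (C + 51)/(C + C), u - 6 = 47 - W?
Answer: 41/144407 ≈ 0.00028392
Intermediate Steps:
u = 41 (u = 6 + (47 - 1*12) = 6 + (47 - 12) = 6 + 35 = 41)
N(C) = (51 + C)/(2*C) (N(C) = (51 + C)/((2*C)) = (51 + C)*(1/(2*C)) = (51 + C)/(2*C))
1/(N(u) + 3521) = 1/((½)*(51 + 41)/41 + 3521) = 1/((½)*(1/41)*92 + 3521) = 1/(46/41 + 3521) = 1/(144407/41) = 41/144407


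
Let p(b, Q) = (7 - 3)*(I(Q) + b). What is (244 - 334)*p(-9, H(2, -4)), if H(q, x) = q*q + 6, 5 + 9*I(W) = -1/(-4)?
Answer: 3430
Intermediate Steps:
I(W) = -19/36 (I(W) = -5/9 + (-1/(-4))/9 = -5/9 + (-1*(-¼))/9 = -5/9 + (⅑)*(¼) = -5/9 + 1/36 = -19/36)
H(q, x) = 6 + q² (H(q, x) = q² + 6 = 6 + q²)
p(b, Q) = -19/9 + 4*b (p(b, Q) = (7 - 3)*(-19/36 + b) = 4*(-19/36 + b) = -19/9 + 4*b)
(244 - 334)*p(-9, H(2, -4)) = (244 - 334)*(-19/9 + 4*(-9)) = -90*(-19/9 - 36) = -90*(-343/9) = 3430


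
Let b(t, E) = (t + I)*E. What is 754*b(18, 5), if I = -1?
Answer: 64090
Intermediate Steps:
b(t, E) = E*(-1 + t) (b(t, E) = (t - 1)*E = (-1 + t)*E = E*(-1 + t))
754*b(18, 5) = 754*(5*(-1 + 18)) = 754*(5*17) = 754*85 = 64090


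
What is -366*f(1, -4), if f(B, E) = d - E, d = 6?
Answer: -3660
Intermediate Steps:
f(B, E) = 6 - E
-366*f(1, -4) = -366*(6 - 1*(-4)) = -366*(6 + 4) = -366*10 = -3660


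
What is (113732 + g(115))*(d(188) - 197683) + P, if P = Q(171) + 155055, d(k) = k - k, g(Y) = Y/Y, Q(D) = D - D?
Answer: -22482925584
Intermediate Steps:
Q(D) = 0
g(Y) = 1
d(k) = 0
P = 155055 (P = 0 + 155055 = 155055)
(113732 + g(115))*(d(188) - 197683) + P = (113732 + 1)*(0 - 197683) + 155055 = 113733*(-197683) + 155055 = -22483080639 + 155055 = -22482925584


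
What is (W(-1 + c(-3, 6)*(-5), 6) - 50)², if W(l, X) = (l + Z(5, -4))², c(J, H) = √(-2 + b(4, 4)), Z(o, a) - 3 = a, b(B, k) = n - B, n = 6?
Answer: 2116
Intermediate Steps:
b(B, k) = 6 - B
Z(o, a) = 3 + a
c(J, H) = 0 (c(J, H) = √(-2 + (6 - 1*4)) = √(-2 + (6 - 4)) = √(-2 + 2) = √0 = 0)
W(l, X) = (-1 + l)² (W(l, X) = (l + (3 - 4))² = (l - 1)² = (-1 + l)²)
(W(-1 + c(-3, 6)*(-5), 6) - 50)² = ((-1 + (-1 + 0*(-5)))² - 50)² = ((-1 + (-1 + 0))² - 50)² = ((-1 - 1)² - 50)² = ((-2)² - 50)² = (4 - 50)² = (-46)² = 2116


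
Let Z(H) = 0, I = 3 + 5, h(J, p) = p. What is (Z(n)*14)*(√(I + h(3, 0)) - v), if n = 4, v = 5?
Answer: 0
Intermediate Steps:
I = 8
(Z(n)*14)*(√(I + h(3, 0)) - v) = (0*14)*(√(8 + 0) - 1*5) = 0*(√8 - 5) = 0*(2*√2 - 5) = 0*(-5 + 2*√2) = 0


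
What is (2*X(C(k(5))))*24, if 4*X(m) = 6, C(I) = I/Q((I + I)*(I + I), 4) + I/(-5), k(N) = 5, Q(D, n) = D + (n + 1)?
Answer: 72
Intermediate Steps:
Q(D, n) = 1 + D + n (Q(D, n) = D + (1 + n) = 1 + D + n)
C(I) = -I/5 + I/(5 + 4*I²) (C(I) = I/(1 + (I + I)*(I + I) + 4) + I/(-5) = I/(1 + (2*I)*(2*I) + 4) + I*(-⅕) = I/(1 + 4*I² + 4) - I/5 = I/(5 + 4*I²) - I/5 = -I/5 + I/(5 + 4*I²))
X(m) = 3/2 (X(m) = (¼)*6 = 3/2)
(2*X(C(k(5))))*24 = (2*(3/2))*24 = 3*24 = 72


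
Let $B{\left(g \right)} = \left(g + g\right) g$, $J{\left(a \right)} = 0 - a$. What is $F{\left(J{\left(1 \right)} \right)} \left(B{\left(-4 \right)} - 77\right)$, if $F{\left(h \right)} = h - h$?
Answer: $0$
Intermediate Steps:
$J{\left(a \right)} = - a$
$F{\left(h \right)} = 0$
$B{\left(g \right)} = 2 g^{2}$ ($B{\left(g \right)} = 2 g g = 2 g^{2}$)
$F{\left(J{\left(1 \right)} \right)} \left(B{\left(-4 \right)} - 77\right) = 0 \left(2 \left(-4\right)^{2} - 77\right) = 0 \left(2 \cdot 16 - 77\right) = 0 \left(32 - 77\right) = 0 \left(-45\right) = 0$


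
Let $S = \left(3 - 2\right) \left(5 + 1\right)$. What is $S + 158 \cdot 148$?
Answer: $23390$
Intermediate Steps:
$S = 6$ ($S = \left(3 - 2\right) 6 = 1 \cdot 6 = 6$)
$S + 158 \cdot 148 = 6 + 158 \cdot 148 = 6 + 23384 = 23390$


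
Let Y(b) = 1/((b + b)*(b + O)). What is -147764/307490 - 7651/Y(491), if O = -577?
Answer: 99341140459858/153745 ≈ 6.4614e+8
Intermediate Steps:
Y(b) = 1/(2*b*(-577 + b)) (Y(b) = 1/((b + b)*(b - 577)) = 1/((2*b)*(-577 + b)) = 1/(2*b*(-577 + b)))
-147764/307490 - 7651/Y(491) = -147764/307490 - 7651/((1/2)/(491*(-577 + 491))) = -147764*1/307490 - 7651/((1/2)*(1/491)/(-86)) = -73882/153745 - 7651/((1/2)*(1/491)*(-1/86)) = -73882/153745 - 7651/(-1/84452) = -73882/153745 - 7651*(-84452) = -73882/153745 + 646142252 = 99341140459858/153745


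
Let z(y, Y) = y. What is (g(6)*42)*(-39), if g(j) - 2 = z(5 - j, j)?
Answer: -1638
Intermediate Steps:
g(j) = 7 - j (g(j) = 2 + (5 - j) = 7 - j)
(g(6)*42)*(-39) = ((7 - 1*6)*42)*(-39) = ((7 - 6)*42)*(-39) = (1*42)*(-39) = 42*(-39) = -1638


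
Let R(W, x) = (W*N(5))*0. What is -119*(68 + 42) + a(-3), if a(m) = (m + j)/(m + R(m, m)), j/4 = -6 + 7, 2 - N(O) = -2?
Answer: -39271/3 ≈ -13090.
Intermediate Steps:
N(O) = 4 (N(O) = 2 - 1*(-2) = 2 + 2 = 4)
R(W, x) = 0 (R(W, x) = (W*4)*0 = (4*W)*0 = 0)
j = 4 (j = 4*(-6 + 7) = 4*1 = 4)
a(m) = (4 + m)/m (a(m) = (m + 4)/(m + 0) = (4 + m)/m)
-119*(68 + 42) + a(-3) = -119*(68 + 42) + (4 - 3)/(-3) = -119*110 - ⅓*1 = -13090 - ⅓ = -39271/3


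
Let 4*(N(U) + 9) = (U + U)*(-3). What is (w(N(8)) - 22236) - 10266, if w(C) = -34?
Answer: -32536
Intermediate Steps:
N(U) = -9 - 3*U/2 (N(U) = -9 + ((U + U)*(-3))/4 = -9 + ((2*U)*(-3))/4 = -9 + (-6*U)/4 = -9 - 3*U/2)
(w(N(8)) - 22236) - 10266 = (-34 - 22236) - 10266 = -22270 - 10266 = -32536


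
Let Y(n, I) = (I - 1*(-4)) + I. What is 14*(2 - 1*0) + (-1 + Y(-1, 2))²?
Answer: 77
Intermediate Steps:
Y(n, I) = 4 + 2*I (Y(n, I) = (I + 4) + I = (4 + I) + I = 4 + 2*I)
14*(2 - 1*0) + (-1 + Y(-1, 2))² = 14*(2 - 1*0) + (-1 + (4 + 2*2))² = 14*(2 + 0) + (-1 + (4 + 4))² = 14*2 + (-1 + 8)² = 28 + 7² = 28 + 49 = 77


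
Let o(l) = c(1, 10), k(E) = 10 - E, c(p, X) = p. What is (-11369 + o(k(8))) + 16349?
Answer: 4981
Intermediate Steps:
o(l) = 1
(-11369 + o(k(8))) + 16349 = (-11369 + 1) + 16349 = -11368 + 16349 = 4981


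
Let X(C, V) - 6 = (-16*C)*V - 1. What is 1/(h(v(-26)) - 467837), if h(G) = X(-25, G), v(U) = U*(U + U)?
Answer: 1/72968 ≈ 1.3705e-5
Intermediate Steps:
v(U) = 2*U**2 (v(U) = U*(2*U) = 2*U**2)
X(C, V) = 5 - 16*C*V (X(C, V) = 6 + ((-16*C)*V - 1) = 6 + (-16*C*V - 1) = 6 + (-1 - 16*C*V) = 5 - 16*C*V)
h(G) = 5 + 400*G (h(G) = 5 - 16*(-25)*G = 5 + 400*G)
1/(h(v(-26)) - 467837) = 1/((5 + 400*(2*(-26)**2)) - 467837) = 1/((5 + 400*(2*676)) - 467837) = 1/((5 + 400*1352) - 467837) = 1/((5 + 540800) - 467837) = 1/(540805 - 467837) = 1/72968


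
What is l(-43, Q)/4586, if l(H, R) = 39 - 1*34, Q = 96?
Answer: 5/4586 ≈ 0.0010903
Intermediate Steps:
l(H, R) = 5 (l(H, R) = 39 - 34 = 5)
l(-43, Q)/4586 = 5/4586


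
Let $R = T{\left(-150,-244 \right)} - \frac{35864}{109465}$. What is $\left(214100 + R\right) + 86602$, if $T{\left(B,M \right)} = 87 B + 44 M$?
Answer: $\frac{30312574076}{109465} \approx 2.7692 \cdot 10^{5}$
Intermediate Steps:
$T{\left(B,M \right)} = 44 M + 87 B$
$R = - \frac{2603770354}{109465}$ ($R = \left(44 \left(-244\right) + 87 \left(-150\right)\right) - \frac{35864}{109465} = \left(-10736 - 13050\right) - 35864 \cdot \frac{1}{109465} = -23786 - \frac{35864}{109465} = - \frac{2603770354}{109465} \approx -23786.0$)
$\left(214100 + R\right) + 86602 = \left(214100 - \frac{2603770354}{109465}\right) + 86602 = \frac{20832686146}{109465} + 86602 = \frac{30312574076}{109465}$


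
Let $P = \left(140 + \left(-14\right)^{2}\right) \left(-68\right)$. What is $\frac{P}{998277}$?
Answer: $- \frac{1088}{47537} \approx -0.022887$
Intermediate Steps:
$P = -22848$ ($P = \left(140 + 196\right) \left(-68\right) = 336 \left(-68\right) = -22848$)
$\frac{P}{998277} = - \frac{22848}{998277} = \left(-22848\right) \frac{1}{998277} = - \frac{1088}{47537}$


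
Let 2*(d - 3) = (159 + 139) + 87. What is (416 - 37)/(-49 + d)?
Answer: 758/293 ≈ 2.5870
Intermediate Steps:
d = 391/2 (d = 3 + ((159 + 139) + 87)/2 = 3 + (298 + 87)/2 = 3 + (½)*385 = 3 + 385/2 = 391/2 ≈ 195.50)
(416 - 37)/(-49 + d) = (416 - 37)/(-49 + 391/2) = 379/(293/2) = 379*(2/293) = 758/293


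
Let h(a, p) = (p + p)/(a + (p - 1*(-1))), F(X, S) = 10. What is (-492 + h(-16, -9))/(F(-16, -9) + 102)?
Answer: -1965/448 ≈ -4.3862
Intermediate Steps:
h(a, p) = 2*p/(1 + a + p) (h(a, p) = (2*p)/(a + (p + 1)) = (2*p)/(a + (1 + p)) = (2*p)/(1 + a + p) = 2*p/(1 + a + p))
(-492 + h(-16, -9))/(F(-16, -9) + 102) = (-492 + 2*(-9)/(1 - 16 - 9))/(10 + 102) = (-492 + 2*(-9)/(-24))/112 = (-492 + 2*(-9)*(-1/24))*(1/112) = (-492 + 3/4)*(1/112) = -1965/4*1/112 = -1965/448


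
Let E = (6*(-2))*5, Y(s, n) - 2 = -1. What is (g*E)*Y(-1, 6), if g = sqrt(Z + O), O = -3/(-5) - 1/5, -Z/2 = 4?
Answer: -12*I*sqrt(190) ≈ -165.41*I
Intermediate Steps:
Z = -8 (Z = -2*4 = -8)
O = 2/5 (O = -3*(-1/5) - 1*1/5 = 3/5 - 1/5 = 2/5 ≈ 0.40000)
Y(s, n) = 1 (Y(s, n) = 2 - 1 = 1)
E = -60 (E = -12*5 = -60)
g = I*sqrt(190)/5 (g = sqrt(-8 + 2/5) = sqrt(-38/5) = I*sqrt(190)/5 ≈ 2.7568*I)
(g*E)*Y(-1, 6) = ((I*sqrt(190)/5)*(-60))*1 = -12*I*sqrt(190)*1 = -12*I*sqrt(190)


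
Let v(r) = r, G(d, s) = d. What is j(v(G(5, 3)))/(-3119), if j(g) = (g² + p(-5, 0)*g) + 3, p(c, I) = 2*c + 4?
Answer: 2/3119 ≈ 0.00064123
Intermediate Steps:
p(c, I) = 4 + 2*c
j(g) = 3 + g² - 6*g (j(g) = (g² + (4 + 2*(-5))*g) + 3 = (g² + (4 - 10)*g) + 3 = (g² - 6*g) + 3 = 3 + g² - 6*g)
j(v(G(5, 3)))/(-3119) = (3 + 5² - 6*5)/(-3119) = (3 + 25 - 30)*(-1/3119) = -2*(-1/3119) = 2/3119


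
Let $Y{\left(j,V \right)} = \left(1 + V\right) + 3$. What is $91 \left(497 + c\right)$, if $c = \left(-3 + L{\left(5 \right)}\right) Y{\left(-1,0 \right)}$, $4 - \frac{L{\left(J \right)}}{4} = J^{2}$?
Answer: $13559$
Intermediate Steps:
$L{\left(J \right)} = 16 - 4 J^{2}$
$Y{\left(j,V \right)} = 4 + V$
$c = -348$ ($c = \left(-3 + \left(16 - 4 \cdot 5^{2}\right)\right) \left(4 + 0\right) = \left(-3 + \left(16 - 100\right)\right) 4 = \left(-3 - 84\right) 4 = \left(-87\right) 4 = -348$)
$91 \left(497 + c\right) = 91 \left(497 - 348\right) = 91 \cdot 149 = 13559$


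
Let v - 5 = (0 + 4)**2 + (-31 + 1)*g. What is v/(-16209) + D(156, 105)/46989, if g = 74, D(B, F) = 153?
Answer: 3918844/28209063 ≈ 0.13892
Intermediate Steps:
v = -2199 (v = 5 + ((0 + 4)**2 + (-31 + 1)*74) = 5 + (4**2 - 30*74) = 5 + (16 - 2220) = 5 - 2204 = -2199)
v/(-16209) + D(156, 105)/46989 = -2199/(-16209) + 153/46989 = -2199*(-1/16209) + 153*(1/46989) = 733/5403 + 17/5221 = 3918844/28209063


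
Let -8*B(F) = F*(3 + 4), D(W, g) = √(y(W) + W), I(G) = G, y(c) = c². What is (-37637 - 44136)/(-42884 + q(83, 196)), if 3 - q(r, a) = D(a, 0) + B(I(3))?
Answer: 224402774968/117665051561 - 73268608*√197/117665051561 ≈ 1.8984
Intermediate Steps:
D(W, g) = √(W + W²) (D(W, g) = √(W² + W) = √(W + W²))
B(F) = -7*F/8 (B(F) = -F*(3 + 4)/8 = -F*7/8 = -7*F/8)
q(r, a) = 45/8 - √(a*(1 + a)) (q(r, a) = 3 - (√(a*(1 + a)) - 7/8*3) = 3 - (√(a*(1 + a)) - 21/8) = 3 - (-21/8 + √(a*(1 + a))) = 3 + (21/8 - √(a*(1 + a))) = 45/8 - √(a*(1 + a)))
(-37637 - 44136)/(-42884 + q(83, 196)) = (-37637 - 44136)/(-42884 + (45/8 - √(196*(1 + 196)))) = -81773/(-42884 + (45/8 - √(196*197))) = -81773/(-42884 + (45/8 - √38612)) = -81773/(-42884 + (45/8 - 14*√197)) = -81773/(-343027/8 - 14*√197)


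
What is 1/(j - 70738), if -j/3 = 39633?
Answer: -1/189637 ≈ -5.2732e-6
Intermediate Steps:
j = -118899 (j = -3*39633 = -118899)
1/(j - 70738) = 1/(-118899 - 70738) = 1/(-189637) = -1/189637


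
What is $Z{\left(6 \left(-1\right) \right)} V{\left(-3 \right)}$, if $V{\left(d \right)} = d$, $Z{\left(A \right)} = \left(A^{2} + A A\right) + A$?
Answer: $-198$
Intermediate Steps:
$Z{\left(A \right)} = A + 2 A^{2}$ ($Z{\left(A \right)} = \left(A^{2} + A^{2}\right) + A = 2 A^{2} + A = A + 2 A^{2}$)
$Z{\left(6 \left(-1\right) \right)} V{\left(-3 \right)} = 6 \left(-1\right) \left(1 + 2 \cdot 6 \left(-1\right)\right) \left(-3\right) = - 6 \left(1 + 2 \left(-6\right)\right) \left(-3\right) = - 6 \left(1 - 12\right) \left(-3\right) = \left(-6\right) \left(-11\right) \left(-3\right) = 66 \left(-3\right) = -198$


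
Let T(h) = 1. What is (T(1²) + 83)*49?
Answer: 4116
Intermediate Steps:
(T(1²) + 83)*49 = (1 + 83)*49 = 84*49 = 4116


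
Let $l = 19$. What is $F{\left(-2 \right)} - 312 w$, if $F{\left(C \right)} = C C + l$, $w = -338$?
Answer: $105479$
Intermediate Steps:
$F{\left(C \right)} = 19 + C^{2}$ ($F{\left(C \right)} = C C + 19 = C^{2} + 19 = 19 + C^{2}$)
$F{\left(-2 \right)} - 312 w = \left(19 + \left(-2\right)^{2}\right) - -105456 = \left(19 + 4\right) + 105456 = 23 + 105456 = 105479$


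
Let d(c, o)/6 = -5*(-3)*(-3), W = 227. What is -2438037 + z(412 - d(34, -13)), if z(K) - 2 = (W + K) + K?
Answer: -2436444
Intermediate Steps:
d(c, o) = -270 (d(c, o) = 6*(-5*(-3)*(-3)) = 6*(15*(-3)) = 6*(-45) = -270)
z(K) = 229 + 2*K (z(K) = 2 + ((227 + K) + K) = 2 + (227 + 2*K) = 229 + 2*K)
-2438037 + z(412 - d(34, -13)) = -2438037 + (229 + 2*(412 - 1*(-270))) = -2438037 + (229 + 2*(412 + 270)) = -2438037 + (229 + 2*682) = -2438037 + (229 + 1364) = -2438037 + 1593 = -2436444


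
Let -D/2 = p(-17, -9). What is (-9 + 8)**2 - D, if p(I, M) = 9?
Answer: 19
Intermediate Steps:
D = -18 (D = -2*9 = -18)
(-9 + 8)**2 - D = (-9 + 8)**2 - 1*(-18) = (-1)**2 + 18 = 1 + 18 = 19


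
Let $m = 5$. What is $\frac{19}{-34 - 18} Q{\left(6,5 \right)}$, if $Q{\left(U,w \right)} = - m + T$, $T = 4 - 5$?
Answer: $\frac{57}{26} \approx 2.1923$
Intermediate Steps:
$T = -1$ ($T = 4 - 5 = -1$)
$Q{\left(U,w \right)} = -6$ ($Q{\left(U,w \right)} = \left(-1\right) 5 - 1 = -5 - 1 = -6$)
$\frac{19}{-34 - 18} Q{\left(6,5 \right)} = \frac{19}{-34 - 18} \left(-6\right) = \frac{19}{-52} \left(-6\right) = 19 \left(- \frac{1}{52}\right) \left(-6\right) = \left(- \frac{19}{52}\right) \left(-6\right) = \frac{57}{26}$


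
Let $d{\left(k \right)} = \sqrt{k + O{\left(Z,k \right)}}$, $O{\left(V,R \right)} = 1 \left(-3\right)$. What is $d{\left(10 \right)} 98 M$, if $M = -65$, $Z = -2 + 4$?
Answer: $- 6370 \sqrt{7} \approx -16853.0$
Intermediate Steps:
$Z = 2$
$O{\left(V,R \right)} = -3$
$d{\left(k \right)} = \sqrt{-3 + k}$ ($d{\left(k \right)} = \sqrt{k - 3} = \sqrt{-3 + k}$)
$d{\left(10 \right)} 98 M = \sqrt{-3 + 10} \cdot 98 \left(-65\right) = \sqrt{7} \cdot 98 \left(-65\right) = 98 \sqrt{7} \left(-65\right) = - 6370 \sqrt{7}$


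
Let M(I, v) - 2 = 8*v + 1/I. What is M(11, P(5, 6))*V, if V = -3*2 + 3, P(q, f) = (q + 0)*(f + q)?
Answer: -14589/11 ≈ -1326.3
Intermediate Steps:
P(q, f) = q*(f + q)
V = -3 (V = -6 + 3 = -3)
M(I, v) = 2 + 1/I + 8*v (M(I, v) = 2 + (8*v + 1/I) = 2 + (1/I + 8*v) = 2 + 1/I + 8*v)
M(11, P(5, 6))*V = (2 + 1/11 + 8*(5*(6 + 5)))*(-3) = (2 + 1/11 + 8*(5*11))*(-3) = (2 + 1/11 + 8*55)*(-3) = (2 + 1/11 + 440)*(-3) = (4863/11)*(-3) = -14589/11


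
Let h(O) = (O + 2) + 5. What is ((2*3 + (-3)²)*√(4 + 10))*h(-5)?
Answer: 30*√14 ≈ 112.25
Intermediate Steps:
h(O) = 7 + O (h(O) = (2 + O) + 5 = 7 + O)
((2*3 + (-3)²)*√(4 + 10))*h(-5) = ((2*3 + (-3)²)*√(4 + 10))*(7 - 5) = ((6 + 9)*√14)*2 = (15*√14)*2 = 30*√14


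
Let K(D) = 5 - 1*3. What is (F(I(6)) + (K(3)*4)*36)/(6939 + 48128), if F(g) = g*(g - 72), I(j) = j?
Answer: -108/55067 ≈ -0.0019612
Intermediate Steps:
K(D) = 2 (K(D) = 5 - 3 = 2)
F(g) = g*(-72 + g)
(F(I(6)) + (K(3)*4)*36)/(6939 + 48128) = (6*(-72 + 6) + (2*4)*36)/(6939 + 48128) = (6*(-66) + 8*36)/55067 = (-396 + 288)*(1/55067) = -108*1/55067 = -108/55067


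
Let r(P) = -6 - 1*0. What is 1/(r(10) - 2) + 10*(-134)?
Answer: -10721/8 ≈ -1340.1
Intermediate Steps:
r(P) = -6 (r(P) = -6 + 0 = -6)
1/(r(10) - 2) + 10*(-134) = 1/(-6 - 2) + 10*(-134) = 1/(-8) - 1340 = -1/8 - 1340 = -10721/8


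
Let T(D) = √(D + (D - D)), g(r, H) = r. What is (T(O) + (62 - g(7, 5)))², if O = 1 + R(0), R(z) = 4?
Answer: (55 + √5)² ≈ 3276.0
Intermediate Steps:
O = 5 (O = 1 + 4 = 5)
T(D) = √D (T(D) = √(D + 0) = √D)
(T(O) + (62 - g(7, 5)))² = (√5 + (62 - 1*7))² = (√5 + (62 - 7))² = (√5 + 55)² = (55 + √5)²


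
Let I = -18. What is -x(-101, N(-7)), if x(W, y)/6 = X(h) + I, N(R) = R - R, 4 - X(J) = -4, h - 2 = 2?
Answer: 60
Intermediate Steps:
h = 4 (h = 2 + 2 = 4)
X(J) = 8 (X(J) = 4 - 1*(-4) = 4 + 4 = 8)
N(R) = 0
x(W, y) = -60 (x(W, y) = 6*(8 - 18) = 6*(-10) = -60)
-x(-101, N(-7)) = -1*(-60) = 60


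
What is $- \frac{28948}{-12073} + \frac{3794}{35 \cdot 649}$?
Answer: $\frac{100479826}{39176885} \approx 2.5648$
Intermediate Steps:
$- \frac{28948}{-12073} + \frac{3794}{35 \cdot 649} = \left(-28948\right) \left(- \frac{1}{12073}\right) + \frac{3794}{22715} = \frac{28948}{12073} + 3794 \cdot \frac{1}{22715} = \frac{28948}{12073} + \frac{542}{3245} = \frac{100479826}{39176885}$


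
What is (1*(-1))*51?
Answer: -51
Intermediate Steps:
(1*(-1))*51 = -1*51 = -51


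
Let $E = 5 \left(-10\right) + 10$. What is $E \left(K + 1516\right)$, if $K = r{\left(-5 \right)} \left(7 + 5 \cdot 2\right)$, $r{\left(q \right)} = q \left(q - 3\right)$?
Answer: $-87840$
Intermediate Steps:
$r{\left(q \right)} = q \left(-3 + q\right)$
$E = -40$ ($E = -50 + 10 = -40$)
$K = 680$ ($K = - 5 \left(-3 - 5\right) \left(7 + 5 \cdot 2\right) = \left(-5\right) \left(-8\right) \left(7 + 10\right) = 40 \cdot 17 = 680$)
$E \left(K + 1516\right) = - 40 \left(680 + 1516\right) = \left(-40\right) 2196 = -87840$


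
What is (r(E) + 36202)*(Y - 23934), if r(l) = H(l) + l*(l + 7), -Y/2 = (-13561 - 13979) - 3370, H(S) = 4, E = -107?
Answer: 1777080716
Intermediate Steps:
Y = 61820 (Y = -2*((-13561 - 13979) - 3370) = -2*(-27540 - 3370) = -2*(-30910) = 61820)
r(l) = 4 + l*(7 + l) (r(l) = 4 + l*(l + 7) = 4 + l*(7 + l))
(r(E) + 36202)*(Y - 23934) = ((4 + (-107)² + 7*(-107)) + 36202)*(61820 - 23934) = ((4 + 11449 - 749) + 36202)*37886 = (10704 + 36202)*37886 = 46906*37886 = 1777080716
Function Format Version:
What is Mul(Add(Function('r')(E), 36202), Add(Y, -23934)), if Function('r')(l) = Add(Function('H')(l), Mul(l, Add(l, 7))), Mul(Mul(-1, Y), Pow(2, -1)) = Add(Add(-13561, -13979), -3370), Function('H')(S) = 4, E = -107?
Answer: 1777080716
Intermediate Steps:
Y = 61820 (Y = Mul(-2, Add(Add(-13561, -13979), -3370)) = Mul(-2, Add(-27540, -3370)) = Mul(-2, -30910) = 61820)
Function('r')(l) = Add(4, Mul(l, Add(7, l))) (Function('r')(l) = Add(4, Mul(l, Add(l, 7))) = Add(4, Mul(l, Add(7, l))))
Mul(Add(Function('r')(E), 36202), Add(Y, -23934)) = Mul(Add(Add(4, Pow(-107, 2), Mul(7, -107)), 36202), Add(61820, -23934)) = Mul(Add(Add(4, 11449, -749), 36202), 37886) = Mul(Add(10704, 36202), 37886) = Mul(46906, 37886) = 1777080716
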